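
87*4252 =369924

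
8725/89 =98+3/89 = 98.03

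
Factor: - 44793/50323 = - 3^4 * 7^( - 1 )*13^( - 1 ) = - 81/91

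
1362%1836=1362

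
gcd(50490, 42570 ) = 990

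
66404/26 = 2554=2554.00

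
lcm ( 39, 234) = 234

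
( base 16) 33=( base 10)51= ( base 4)303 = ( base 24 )23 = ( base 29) 1m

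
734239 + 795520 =1529759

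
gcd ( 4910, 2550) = 10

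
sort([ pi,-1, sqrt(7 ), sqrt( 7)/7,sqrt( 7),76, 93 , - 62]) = [ - 62, - 1, sqrt( 7 ) /7, sqrt(7) , sqrt (7), pi, 76,93]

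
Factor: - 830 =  - 2^1*5^1*83^1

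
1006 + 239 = 1245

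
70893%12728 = 7253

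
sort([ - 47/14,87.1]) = [ - 47/14,87.1] 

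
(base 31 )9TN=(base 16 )2563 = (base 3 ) 111010111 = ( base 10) 9571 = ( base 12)5657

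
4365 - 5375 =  - 1010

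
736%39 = 34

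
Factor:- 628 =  - 2^2*157^1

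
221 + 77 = 298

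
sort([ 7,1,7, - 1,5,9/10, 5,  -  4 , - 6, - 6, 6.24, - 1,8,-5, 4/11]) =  [ - 6, - 6, - 5, - 4,- 1,-1, 4/11,9/10,1,5,5,6.24,7,7,8 ]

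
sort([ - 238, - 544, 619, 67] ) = [  -  544, - 238,67, 619 ]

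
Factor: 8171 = 8171^1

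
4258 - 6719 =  - 2461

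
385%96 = 1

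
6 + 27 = 33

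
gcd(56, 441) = 7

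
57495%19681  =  18133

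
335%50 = 35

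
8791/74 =118+59/74 = 118.80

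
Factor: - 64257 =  - 3^1* 21419^1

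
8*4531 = 36248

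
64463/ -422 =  -153 + 103/422=- 152.76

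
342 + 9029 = 9371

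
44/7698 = 22/3849 =0.01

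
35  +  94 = 129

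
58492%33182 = 25310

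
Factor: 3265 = 5^1 * 653^1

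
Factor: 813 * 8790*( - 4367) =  - 2^1*3^2*5^1*11^1*271^1* 293^1* 397^1 = - 31207761090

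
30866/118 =15433/59 = 261.58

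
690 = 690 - 0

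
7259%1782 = 131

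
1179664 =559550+620114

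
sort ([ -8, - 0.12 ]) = [ - 8, - 0.12]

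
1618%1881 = 1618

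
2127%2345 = 2127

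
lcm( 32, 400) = 800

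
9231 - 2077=7154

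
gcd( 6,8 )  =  2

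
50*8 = 400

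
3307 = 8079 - 4772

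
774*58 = 44892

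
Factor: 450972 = 2^2*3^2 * 12527^1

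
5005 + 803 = 5808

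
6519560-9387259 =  - 2867699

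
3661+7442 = 11103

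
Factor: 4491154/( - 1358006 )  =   - 13^( - 1)*19^ ( - 1)*2749^( - 1)*2245577^1 = -  2245577/679003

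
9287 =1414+7873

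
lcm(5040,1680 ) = 5040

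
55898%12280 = 6778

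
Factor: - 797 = -797^1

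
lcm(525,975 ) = 6825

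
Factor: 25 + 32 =3^1 * 19^1 = 57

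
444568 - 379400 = 65168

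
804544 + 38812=843356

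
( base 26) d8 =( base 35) 9v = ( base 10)346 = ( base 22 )fg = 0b101011010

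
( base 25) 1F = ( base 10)40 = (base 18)24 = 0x28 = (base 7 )55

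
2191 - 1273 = 918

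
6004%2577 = 850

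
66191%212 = 47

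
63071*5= 315355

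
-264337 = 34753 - 299090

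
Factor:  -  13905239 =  - 29^1 *53^1*83^1*109^1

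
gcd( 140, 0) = 140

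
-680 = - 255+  - 425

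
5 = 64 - 59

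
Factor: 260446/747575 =2^1 *5^( - 2)*17^( - 1 ) *1759^ (-1) * 130223^1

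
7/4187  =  7/4187 = 0.00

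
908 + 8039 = 8947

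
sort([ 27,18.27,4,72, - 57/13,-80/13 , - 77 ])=[ -77, - 80/13, - 57/13,4, 18.27, 27,72 ] 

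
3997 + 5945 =9942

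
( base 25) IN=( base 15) 218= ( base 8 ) 731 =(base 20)13d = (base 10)473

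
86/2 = 43 = 43.00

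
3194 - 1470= 1724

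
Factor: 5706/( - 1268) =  - 2^( - 1)*3^2 = -9/2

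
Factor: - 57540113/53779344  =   - 2^ ( - 4 )*3^(-1)*19^1*167^ (-1 )*6709^ ( - 1 ) * 3028427^1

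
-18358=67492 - 85850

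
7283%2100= 983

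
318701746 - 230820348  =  87881398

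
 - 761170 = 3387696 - 4148866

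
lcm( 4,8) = 8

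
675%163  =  23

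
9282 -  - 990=10272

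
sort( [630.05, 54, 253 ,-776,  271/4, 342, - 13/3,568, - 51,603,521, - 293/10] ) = [-776, - 51, - 293/10, - 13/3, 54,271/4, 253,342, 521, 568, 603,630.05]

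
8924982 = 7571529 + 1353453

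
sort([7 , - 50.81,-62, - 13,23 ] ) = [ - 62,-50.81  , - 13,7,23]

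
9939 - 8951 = 988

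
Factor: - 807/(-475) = 3^1 * 5^( - 2)*19^( - 1)*269^1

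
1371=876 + 495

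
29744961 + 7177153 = 36922114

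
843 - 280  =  563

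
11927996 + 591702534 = 603630530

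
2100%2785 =2100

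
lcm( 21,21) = 21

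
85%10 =5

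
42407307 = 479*88533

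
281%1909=281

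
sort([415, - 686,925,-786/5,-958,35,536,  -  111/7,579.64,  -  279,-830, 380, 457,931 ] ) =[ - 958,-830,-686,-279,-786/5,  -  111/7 , 35,380, 415, 457, 536,579.64,925,  931]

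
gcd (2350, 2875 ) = 25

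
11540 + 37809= 49349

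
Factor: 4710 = 2^1 *3^1 * 5^1*157^1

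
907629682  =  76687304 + 830942378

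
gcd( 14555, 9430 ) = 205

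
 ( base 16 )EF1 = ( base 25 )630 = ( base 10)3825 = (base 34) 3ah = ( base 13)1983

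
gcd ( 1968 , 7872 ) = 1968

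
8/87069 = 8/87069 = 0.00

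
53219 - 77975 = -24756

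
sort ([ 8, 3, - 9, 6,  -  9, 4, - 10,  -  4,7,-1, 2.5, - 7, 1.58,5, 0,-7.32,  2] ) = [ -10, - 9, - 9, - 7.32, - 7, - 4,  -  1,0,1.58,2,2.5, 3, 4,5,6,7, 8 ]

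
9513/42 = 453/2= 226.50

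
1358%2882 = 1358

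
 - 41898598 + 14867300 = -27031298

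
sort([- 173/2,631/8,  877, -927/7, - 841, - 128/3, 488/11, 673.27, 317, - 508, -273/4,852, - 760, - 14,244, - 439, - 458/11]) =[ - 841, - 760, - 508,-439, - 927/7, - 173/2,-273/4, - 128/3, - 458/11,  -  14, 488/11,  631/8,244,317,  673.27,852, 877 ] 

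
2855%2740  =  115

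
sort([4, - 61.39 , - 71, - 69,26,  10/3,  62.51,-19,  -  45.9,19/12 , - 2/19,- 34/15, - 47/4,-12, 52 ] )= [  -  71, - 69,  -  61.39, -45.9,- 19,-12, - 47/4,-34/15, - 2/19,19/12,10/3, 4, 26,52,62.51] 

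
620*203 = 125860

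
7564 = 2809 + 4755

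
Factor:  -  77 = - 7^1*11^1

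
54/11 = 54/11   =  4.91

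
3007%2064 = 943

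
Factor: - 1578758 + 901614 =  - 2^3 * 13^1  *17^1 *383^1   =  -  677144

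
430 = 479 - 49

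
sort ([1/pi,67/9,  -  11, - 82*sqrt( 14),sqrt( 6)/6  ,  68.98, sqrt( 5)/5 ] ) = [-82*sqrt( 14 ), - 11,1/pi, sqrt(6 ) /6,  sqrt( 5)/5, 67/9, 68.98]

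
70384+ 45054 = 115438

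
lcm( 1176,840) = 5880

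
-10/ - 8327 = 10/8327 =0.00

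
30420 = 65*468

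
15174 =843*18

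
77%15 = 2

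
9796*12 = 117552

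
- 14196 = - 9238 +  - 4958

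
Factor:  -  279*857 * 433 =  - 3^2*31^1 * 433^1*857^1 = - 103531599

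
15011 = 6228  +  8783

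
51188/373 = 51188/373 = 137.23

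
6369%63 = 6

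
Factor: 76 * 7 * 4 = 2128 =2^4 * 7^1*19^1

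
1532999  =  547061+985938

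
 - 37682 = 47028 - 84710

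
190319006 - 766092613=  - 575773607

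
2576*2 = 5152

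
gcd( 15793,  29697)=1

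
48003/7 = 48003/7  =  6857.57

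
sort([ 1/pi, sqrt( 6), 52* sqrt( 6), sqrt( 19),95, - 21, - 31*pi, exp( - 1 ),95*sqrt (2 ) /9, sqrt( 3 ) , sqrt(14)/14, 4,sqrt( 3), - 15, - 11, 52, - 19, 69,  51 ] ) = [ - 31*pi, - 21,-19 ,-15,-11, sqrt(14)/14, 1/pi, exp( - 1), sqrt( 3),  sqrt( 3 ),sqrt( 6), 4, sqrt( 19), 95*sqrt( 2)/9, 51, 52, 69, 95, 52*sqrt(6)]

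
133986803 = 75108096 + 58878707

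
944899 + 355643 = 1300542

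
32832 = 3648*9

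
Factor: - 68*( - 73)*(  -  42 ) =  - 208488=- 2^3*3^1*7^1*17^1*73^1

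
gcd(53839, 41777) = 1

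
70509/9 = 7834  +  1/3 = 7834.33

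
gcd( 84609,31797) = 9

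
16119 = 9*1791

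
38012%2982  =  2228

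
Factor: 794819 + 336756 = 5^2*45263^1 = 1131575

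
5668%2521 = 626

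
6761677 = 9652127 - 2890450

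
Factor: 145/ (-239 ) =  - 5^1*29^1*239^(-1 )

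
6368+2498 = 8866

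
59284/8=7410 +1/2 =7410.50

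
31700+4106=35806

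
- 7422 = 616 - 8038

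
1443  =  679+764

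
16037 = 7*2291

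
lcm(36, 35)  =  1260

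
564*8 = 4512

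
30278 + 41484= 71762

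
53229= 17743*3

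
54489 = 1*54489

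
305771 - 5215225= - 4909454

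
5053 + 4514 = 9567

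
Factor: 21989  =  11^1*1999^1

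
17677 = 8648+9029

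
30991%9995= 1006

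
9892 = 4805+5087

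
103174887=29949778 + 73225109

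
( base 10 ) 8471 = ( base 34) 7B5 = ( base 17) 1C55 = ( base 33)7pn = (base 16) 2117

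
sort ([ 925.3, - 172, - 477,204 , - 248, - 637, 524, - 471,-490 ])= [ - 637, - 490, -477 ,- 471, - 248,  -  172, 204, 524,925.3] 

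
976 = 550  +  426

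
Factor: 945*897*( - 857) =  - 3^4*5^1*7^1*13^1*23^1*857^1 = - 726448905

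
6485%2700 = 1085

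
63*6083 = 383229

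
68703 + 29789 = 98492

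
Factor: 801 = 3^2*89^1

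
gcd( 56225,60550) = 4325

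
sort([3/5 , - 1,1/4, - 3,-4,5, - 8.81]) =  [ - 8.81 , - 4,-3 , - 1,1/4 , 3/5, 5 ] 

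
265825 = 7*37975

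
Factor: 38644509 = 3^1*41^2*79^1*97^1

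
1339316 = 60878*22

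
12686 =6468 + 6218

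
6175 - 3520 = 2655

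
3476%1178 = 1120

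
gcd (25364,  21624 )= 68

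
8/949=8/949 = 0.01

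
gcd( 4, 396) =4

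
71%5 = 1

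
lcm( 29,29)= 29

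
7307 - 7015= 292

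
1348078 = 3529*382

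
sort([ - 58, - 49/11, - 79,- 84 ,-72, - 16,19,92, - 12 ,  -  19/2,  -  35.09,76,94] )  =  [ - 84, - 79,-72, - 58,  -  35.09, - 16 , - 12, - 19/2 , - 49/11, 19, 76, 92 , 94]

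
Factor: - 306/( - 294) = 3^1*7^( - 2)*17^1 = 51/49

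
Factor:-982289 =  -7^1*11^1 * 12757^1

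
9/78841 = 9/78841  =  0.00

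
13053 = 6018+7035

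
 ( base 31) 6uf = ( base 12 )3a73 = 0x1A37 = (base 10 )6711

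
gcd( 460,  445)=5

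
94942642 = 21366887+73575755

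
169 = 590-421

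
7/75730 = 7/75730 = 0.00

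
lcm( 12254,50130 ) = 551430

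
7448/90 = 3724/45 = 82.76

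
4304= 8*538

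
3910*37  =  144670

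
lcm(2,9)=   18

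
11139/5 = 11139/5= 2227.80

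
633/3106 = 633/3106 = 0.20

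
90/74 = 1 + 8/37 = 1.22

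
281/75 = 281/75 = 3.75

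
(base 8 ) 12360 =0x14f0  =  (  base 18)g9e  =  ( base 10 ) 5360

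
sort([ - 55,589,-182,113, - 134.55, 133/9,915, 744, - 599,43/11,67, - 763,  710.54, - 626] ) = [ - 763, - 626, - 599, - 182,  -  134.55,-55 , 43/11, 133/9,67 , 113,589,710.54,  744,915 ]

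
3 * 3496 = 10488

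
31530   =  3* 10510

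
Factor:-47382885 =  - 3^2 * 5^1*11^1*95723^1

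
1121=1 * 1121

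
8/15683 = 8/15683  =  0.00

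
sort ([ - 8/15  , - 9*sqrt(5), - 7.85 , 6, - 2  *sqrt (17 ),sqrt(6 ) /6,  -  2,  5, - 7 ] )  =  [ - 9 * sqrt (5 ), - 2*sqrt(17 ), - 7.85,-7, - 2 , - 8/15,sqrt( 6)/6  ,  5, 6 ] 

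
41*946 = 38786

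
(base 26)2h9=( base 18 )5a3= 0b11100001011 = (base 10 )1803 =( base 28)28b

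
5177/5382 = 5177/5382 = 0.96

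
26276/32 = 6569/8 = 821.12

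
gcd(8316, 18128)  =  44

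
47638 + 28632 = 76270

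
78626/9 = 78626/9 =8736.22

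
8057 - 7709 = 348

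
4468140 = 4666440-198300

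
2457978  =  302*8139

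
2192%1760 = 432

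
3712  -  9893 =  - 6181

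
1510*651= 983010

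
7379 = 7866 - 487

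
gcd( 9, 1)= 1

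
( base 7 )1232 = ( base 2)111010000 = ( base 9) 565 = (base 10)464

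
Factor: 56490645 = 3^1*5^1*23^1*163741^1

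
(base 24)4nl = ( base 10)2877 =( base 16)B3D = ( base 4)230331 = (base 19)7I8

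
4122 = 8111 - 3989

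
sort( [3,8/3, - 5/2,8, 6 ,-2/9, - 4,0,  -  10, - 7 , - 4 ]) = [-10 ,-7,-4,-4,-5/2,- 2/9,0,  8/3,3,6  ,  8 ] 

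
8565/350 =24 + 33/70 = 24.47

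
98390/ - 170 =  - 579 + 4/17 = - 578.76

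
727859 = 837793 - 109934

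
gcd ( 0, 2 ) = 2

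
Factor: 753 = 3^1*251^1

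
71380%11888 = 52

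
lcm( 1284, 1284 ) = 1284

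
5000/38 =2500/19 = 131.58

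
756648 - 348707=407941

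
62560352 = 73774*848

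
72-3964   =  -3892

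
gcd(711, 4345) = 79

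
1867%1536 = 331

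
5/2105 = 1/421 = 0.00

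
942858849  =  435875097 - -506983752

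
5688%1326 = 384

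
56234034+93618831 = 149852865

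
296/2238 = 148/1119 = 0.13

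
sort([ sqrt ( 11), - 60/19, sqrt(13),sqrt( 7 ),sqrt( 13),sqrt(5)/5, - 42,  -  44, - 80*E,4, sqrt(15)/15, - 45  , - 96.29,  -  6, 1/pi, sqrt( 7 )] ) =[-80*E, - 96.29, - 45 , - 44, - 42,  -  6, - 60/19,  sqrt( 15 ) /15, 1/pi,sqrt(5) /5,sqrt(7),sqrt(7),sqrt(11 ),sqrt(13 ), sqrt ( 13),4]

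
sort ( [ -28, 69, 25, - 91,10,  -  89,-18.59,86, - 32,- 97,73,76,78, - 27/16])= [ - 97, - 91,-89 ,-32, - 28, - 18.59, - 27/16,10, 25,69,73,76,78, 86 ] 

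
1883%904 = 75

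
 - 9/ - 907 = 9/907 = 0.01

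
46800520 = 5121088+41679432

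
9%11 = 9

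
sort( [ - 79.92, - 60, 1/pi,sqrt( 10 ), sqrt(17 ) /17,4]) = [-79.92, - 60, sqrt(17)/17, 1/pi, sqrt( 10 ), 4]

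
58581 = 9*6509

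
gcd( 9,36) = 9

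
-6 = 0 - 6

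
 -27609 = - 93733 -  - 66124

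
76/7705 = 76/7705 = 0.01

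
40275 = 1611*25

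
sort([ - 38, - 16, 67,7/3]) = [ - 38, - 16, 7/3, 67 ]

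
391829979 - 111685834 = 280144145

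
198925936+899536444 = 1098462380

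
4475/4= 1118+3/4 = 1118.75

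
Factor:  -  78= -2^1*3^1*13^1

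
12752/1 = 12752 = 12752.00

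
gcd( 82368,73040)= 176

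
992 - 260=732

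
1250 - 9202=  - 7952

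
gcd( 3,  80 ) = 1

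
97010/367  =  264  +  122/367= 264.33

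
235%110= 15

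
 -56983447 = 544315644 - 601299091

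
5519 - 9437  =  -3918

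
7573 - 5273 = 2300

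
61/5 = 61/5 = 12.20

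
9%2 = 1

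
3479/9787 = 3479/9787 = 0.36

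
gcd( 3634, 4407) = 1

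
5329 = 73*73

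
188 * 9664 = 1816832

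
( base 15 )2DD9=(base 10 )9879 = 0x2697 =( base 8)23227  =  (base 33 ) 92C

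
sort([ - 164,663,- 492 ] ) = [-492, - 164,663 ]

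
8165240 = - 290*( - 28156 ) 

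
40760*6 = 244560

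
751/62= 751/62 = 12.11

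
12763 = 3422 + 9341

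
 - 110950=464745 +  - 575695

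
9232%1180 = 972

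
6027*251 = 1512777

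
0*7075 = 0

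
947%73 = 71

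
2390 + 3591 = 5981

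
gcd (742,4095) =7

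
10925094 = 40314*271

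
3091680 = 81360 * 38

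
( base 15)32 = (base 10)47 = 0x2F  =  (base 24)1N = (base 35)1C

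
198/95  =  198/95 = 2.08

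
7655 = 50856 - 43201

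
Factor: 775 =5^2*31^1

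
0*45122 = 0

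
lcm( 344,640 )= 27520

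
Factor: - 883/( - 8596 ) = 2^(- 2 )*7^(-1 )* 307^ ( - 1)*883^1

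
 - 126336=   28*( - 4512)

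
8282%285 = 17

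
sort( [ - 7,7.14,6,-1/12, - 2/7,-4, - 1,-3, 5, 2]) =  [ - 7,  -  4,  -  3, - 1 , - 2/7, - 1/12,2,5, 6, 7.14]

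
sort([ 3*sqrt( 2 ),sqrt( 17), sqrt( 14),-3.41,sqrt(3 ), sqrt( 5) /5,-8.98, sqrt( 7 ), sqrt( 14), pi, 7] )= [  -  8.98, - 3.41, sqrt( 5) /5, sqrt(3), sqrt(7 ), pi,sqrt (14), sqrt( 14), sqrt ( 17), 3*sqrt( 2) , 7 ] 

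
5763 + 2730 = 8493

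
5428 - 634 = 4794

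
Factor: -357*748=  - 267036 = - 2^2*3^1 *7^1*11^1*17^2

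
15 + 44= 59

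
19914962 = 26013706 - 6098744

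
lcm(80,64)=320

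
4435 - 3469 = 966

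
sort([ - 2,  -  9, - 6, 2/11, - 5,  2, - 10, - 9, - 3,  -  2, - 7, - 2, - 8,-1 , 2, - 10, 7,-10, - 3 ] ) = [ - 10, - 10, - 10 ,-9,  -  9, - 8, - 7 , - 6, - 5, - 3, - 3, - 2, - 2,  -  2 , - 1,2/11,2,2,7 ]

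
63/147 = 3/7 = 0.43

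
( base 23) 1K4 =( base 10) 993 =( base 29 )157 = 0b1111100001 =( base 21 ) 256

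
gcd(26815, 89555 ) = 5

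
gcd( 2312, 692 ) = 4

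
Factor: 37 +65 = 2^1*3^1*17^1 = 102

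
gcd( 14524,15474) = 2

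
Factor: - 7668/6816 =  - 2^( - 3)*3^2 = -9/8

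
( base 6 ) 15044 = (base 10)2404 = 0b100101100100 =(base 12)1484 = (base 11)1896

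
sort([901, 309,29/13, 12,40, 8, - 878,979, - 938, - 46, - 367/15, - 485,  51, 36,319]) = [ - 938,  -  878, - 485, - 46, - 367/15,29/13,8,12,36 , 40,51,309,319,901,  979]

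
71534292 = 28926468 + 42607824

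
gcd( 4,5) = 1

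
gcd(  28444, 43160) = 52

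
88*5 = 440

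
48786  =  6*8131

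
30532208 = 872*35014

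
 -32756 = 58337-91093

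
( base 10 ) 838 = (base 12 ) 59A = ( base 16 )346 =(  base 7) 2305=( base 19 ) 262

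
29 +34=63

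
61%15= 1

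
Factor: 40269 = 3^1 *31^1*433^1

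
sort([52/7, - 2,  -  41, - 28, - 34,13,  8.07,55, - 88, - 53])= [ -88, -53, - 41,-34,- 28, - 2,52/7,  8.07,13,55 ] 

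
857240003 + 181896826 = 1039136829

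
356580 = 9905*36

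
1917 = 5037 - 3120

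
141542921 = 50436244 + 91106677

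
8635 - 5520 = 3115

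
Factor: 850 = 2^1*5^2*17^1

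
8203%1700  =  1403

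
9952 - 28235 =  - 18283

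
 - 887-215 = -1102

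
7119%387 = 153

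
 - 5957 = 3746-9703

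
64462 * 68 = 4383416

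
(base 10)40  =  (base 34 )16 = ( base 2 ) 101000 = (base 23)1H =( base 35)15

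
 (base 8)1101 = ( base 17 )1gg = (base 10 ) 577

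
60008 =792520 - 732512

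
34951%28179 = 6772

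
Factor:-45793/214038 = -2^(-1) * 3^( - 2 )*47^( - 1)*181^1= -181/846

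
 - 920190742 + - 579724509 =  - 1499915251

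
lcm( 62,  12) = 372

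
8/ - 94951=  - 8/94951 =-0.00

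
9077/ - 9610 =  - 9077/9610=-  0.94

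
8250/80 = 825/8 = 103.12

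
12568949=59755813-47186864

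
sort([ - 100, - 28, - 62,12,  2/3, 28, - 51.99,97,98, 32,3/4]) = [ - 100, - 62, - 51.99, - 28,2/3, 3/4 , 12 , 28,  32,97,98 ]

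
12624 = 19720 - 7096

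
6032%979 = 158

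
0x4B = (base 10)75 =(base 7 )135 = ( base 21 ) 3C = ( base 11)69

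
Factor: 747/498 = 3/2  =  2^( - 1)*3^1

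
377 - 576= -199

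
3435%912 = 699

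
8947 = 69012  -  60065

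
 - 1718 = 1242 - 2960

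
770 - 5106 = -4336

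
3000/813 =1000/271 = 3.69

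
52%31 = 21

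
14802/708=2467/118= 20.91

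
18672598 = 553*33766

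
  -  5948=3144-9092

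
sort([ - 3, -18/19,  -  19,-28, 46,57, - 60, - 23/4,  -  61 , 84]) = [ - 61, - 60,-28, - 19,-23/4,-3,  -  18/19,46,57, 84]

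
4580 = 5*916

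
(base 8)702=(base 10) 450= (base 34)d8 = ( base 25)I0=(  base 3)121200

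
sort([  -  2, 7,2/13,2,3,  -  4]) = [-4,-2, 2/13,2,3,7]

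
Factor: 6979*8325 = 58100175 = 3^2*5^2* 7^1*37^1*997^1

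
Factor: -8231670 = - 2^1 * 3^2*5^1 * 91463^1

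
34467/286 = 120  +  147/286 =120.51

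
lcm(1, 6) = 6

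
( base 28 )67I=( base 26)774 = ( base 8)11466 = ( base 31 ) 53K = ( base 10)4918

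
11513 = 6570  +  4943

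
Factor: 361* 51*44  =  810084 = 2^2*3^1*11^1*17^1*19^2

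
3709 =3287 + 422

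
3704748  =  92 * 40269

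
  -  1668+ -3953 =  - 5621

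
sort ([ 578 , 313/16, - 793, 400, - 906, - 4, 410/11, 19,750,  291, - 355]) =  [ - 906, - 793, - 355 , - 4,  19, 313/16,  410/11 , 291, 400, 578, 750]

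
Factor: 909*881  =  800829 = 3^2*101^1*881^1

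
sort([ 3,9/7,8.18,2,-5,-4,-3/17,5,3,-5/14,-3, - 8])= [ - 8,  -  5,-4, - 3,-5/14, - 3/17, 9/7,  2, 3,3, 5, 8.18 ]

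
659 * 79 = 52061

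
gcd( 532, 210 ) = 14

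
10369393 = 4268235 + 6101158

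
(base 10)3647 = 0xE3F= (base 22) 7bh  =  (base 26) 5a7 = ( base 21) 85E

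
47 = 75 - 28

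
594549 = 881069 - 286520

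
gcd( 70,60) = 10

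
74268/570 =12378/95 = 130.29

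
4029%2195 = 1834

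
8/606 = 4/303  =  0.01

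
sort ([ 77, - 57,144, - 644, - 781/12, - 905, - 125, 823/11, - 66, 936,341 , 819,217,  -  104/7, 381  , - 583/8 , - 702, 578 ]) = [ - 905, - 702, - 644, - 125,-583/8, - 66, - 781/12, - 57, - 104/7,823/11,77, 144,217, 341,381, 578 , 819, 936 ] 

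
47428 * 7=331996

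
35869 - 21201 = 14668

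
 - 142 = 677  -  819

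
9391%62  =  29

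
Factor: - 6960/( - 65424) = 5^1*47^( - 1 ) = 5/47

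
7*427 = 2989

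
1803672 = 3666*492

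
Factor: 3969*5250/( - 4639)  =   - 20837250/4639 = - 2^1*3^5*5^3 *7^3  *4639^( - 1)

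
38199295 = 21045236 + 17154059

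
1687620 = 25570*66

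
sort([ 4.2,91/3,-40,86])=[ - 40,4.2,91/3,86]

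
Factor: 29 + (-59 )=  - 2^1*3^1 * 5^1 = -30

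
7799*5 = 38995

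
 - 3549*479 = -1699971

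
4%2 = 0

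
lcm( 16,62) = 496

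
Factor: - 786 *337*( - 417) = 110455794 = 2^1*3^2*131^1 * 139^1*337^1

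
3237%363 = 333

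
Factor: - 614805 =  - 3^1*5^1*17^1*2411^1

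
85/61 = 85/61 = 1.39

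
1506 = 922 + 584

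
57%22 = 13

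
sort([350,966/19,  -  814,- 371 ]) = [ - 814, - 371, 966/19,  350]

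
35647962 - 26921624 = 8726338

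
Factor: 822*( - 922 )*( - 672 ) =2^7*3^2*7^1*137^1*461^1 = 509298048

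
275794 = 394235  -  118441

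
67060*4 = 268240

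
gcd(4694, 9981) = 1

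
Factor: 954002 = 2^1 *7^1*83^1* 821^1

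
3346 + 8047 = 11393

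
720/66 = 120/11 = 10.91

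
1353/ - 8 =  - 170 + 7/8 = -169.12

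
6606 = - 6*( - 1101)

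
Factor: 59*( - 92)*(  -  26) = 141128 = 2^3*13^1*23^1*59^1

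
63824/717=63824/717 = 89.02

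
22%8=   6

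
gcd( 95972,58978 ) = 2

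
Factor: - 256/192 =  - 4/3 = - 2^2*3^( - 1 ) 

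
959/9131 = 959/9131=0.11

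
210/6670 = 21/667 = 0.03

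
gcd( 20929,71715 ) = 1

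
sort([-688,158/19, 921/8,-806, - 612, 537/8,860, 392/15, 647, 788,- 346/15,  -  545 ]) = [ - 806 , - 688, - 612,-545, - 346/15 , 158/19, 392/15, 537/8, 921/8,647,788 , 860]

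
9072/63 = 144 = 144.00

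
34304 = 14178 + 20126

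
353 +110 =463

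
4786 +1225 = 6011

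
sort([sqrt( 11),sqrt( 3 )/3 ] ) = [ sqrt( 3) /3,sqrt( 11)]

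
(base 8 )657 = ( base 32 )DF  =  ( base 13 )272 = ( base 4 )12233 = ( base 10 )431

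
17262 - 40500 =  - 23238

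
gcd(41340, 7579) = 689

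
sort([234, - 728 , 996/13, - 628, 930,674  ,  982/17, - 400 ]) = [- 728, - 628, - 400, 982/17, 996/13 , 234,  674, 930] 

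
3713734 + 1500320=5214054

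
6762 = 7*966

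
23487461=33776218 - 10288757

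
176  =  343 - 167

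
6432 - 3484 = 2948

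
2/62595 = 2/62595 =0.00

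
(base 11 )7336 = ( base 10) 9719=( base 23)i8d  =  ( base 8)22767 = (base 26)e9l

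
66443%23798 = 18847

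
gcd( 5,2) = 1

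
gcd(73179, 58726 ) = 1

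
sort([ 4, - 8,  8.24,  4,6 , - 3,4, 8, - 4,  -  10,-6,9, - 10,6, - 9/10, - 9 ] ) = [ - 10, - 10 ,-9, - 8, - 6, -4,  -  3, - 9/10,4,  4, 4,6,6, 8 , 8.24 , 9]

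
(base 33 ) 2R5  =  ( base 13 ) 1526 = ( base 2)110000000010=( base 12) 1942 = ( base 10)3074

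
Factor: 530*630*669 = 223379100  =  2^2*3^3 * 5^2 * 7^1*53^1*223^1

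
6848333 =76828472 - 69980139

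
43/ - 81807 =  - 43/81807 =- 0.00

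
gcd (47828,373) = 1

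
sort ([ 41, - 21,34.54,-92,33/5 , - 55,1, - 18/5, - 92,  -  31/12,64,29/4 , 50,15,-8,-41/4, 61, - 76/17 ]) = [ - 92, - 92 , - 55, - 21, - 41/4, - 8,  -  76/17, - 18/5, - 31/12,  1,  33/5, 29/4,15,34.54, 41,50,61, 64]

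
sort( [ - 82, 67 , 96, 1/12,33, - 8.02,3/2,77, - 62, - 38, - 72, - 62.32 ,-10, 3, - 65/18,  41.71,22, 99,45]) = [ - 82,-72 , - 62.32, - 62, - 38, - 10, - 8.02, - 65/18,1/12,  3/2,3,22, 33, 41.71, 45,67, 77,96, 99 ]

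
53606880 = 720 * 74454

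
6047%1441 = 283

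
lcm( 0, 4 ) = 0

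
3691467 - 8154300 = -4462833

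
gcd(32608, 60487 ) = 1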